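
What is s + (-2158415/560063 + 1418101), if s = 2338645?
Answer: 300573182369/80009 ≈ 3.7567e+6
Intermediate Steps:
s + (-2158415/560063 + 1418101) = 2338645 + (-2158415/560063 + 1418101) = 2338645 + (-2158415*1/560063 + 1418101) = 2338645 + (-308345/80009 + 1418101) = 2338645 + 113460534564/80009 = 300573182369/80009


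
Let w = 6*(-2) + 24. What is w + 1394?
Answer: 1406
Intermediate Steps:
w = 12 (w = -12 + 24 = 12)
w + 1394 = 12 + 1394 = 1406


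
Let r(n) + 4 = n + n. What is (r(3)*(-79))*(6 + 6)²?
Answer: -22752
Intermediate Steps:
r(n) = -4 + 2*n (r(n) = -4 + (n + n) = -4 + 2*n)
(r(3)*(-79))*(6 + 6)² = ((-4 + 2*3)*(-79))*(6 + 6)² = ((-4 + 6)*(-79))*12² = (2*(-79))*144 = -158*144 = -22752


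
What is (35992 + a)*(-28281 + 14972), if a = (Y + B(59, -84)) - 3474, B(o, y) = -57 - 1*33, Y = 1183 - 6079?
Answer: -366423388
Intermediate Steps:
Y = -4896
B(o, y) = -90 (B(o, y) = -57 - 33 = -90)
a = -8460 (a = (-4896 - 90) - 3474 = -4986 - 3474 = -8460)
(35992 + a)*(-28281 + 14972) = (35992 - 8460)*(-28281 + 14972) = 27532*(-13309) = -366423388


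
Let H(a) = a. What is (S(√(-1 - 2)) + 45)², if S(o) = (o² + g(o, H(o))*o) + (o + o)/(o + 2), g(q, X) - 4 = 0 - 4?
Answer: 96*(-13*I + 77*√3)/(-I + 4*√3) ≈ 1835.8 + 84.835*I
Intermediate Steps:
g(q, X) = 0 (g(q, X) = 4 + (0 - 4) = 4 - 4 = 0)
S(o) = o² + 2*o/(2 + o) (S(o) = (o² + 0*o) + (o + o)/(o + 2) = (o² + 0) + (2*o)/(2 + o) = o² + 2*o/(2 + o))
(S(√(-1 - 2)) + 45)² = (√(-1 - 2)*(2 + (√(-1 - 2))² + 2*√(-1 - 2))/(2 + √(-1 - 2)) + 45)² = (√(-3)*(2 + (√(-3))² + 2*√(-3))/(2 + √(-3)) + 45)² = ((I*√3)*(2 + (I*√3)² + 2*(I*√3))/(2 + I*√3) + 45)² = ((I*√3)*(2 - 3 + 2*I*√3)/(2 + I*√3) + 45)² = ((I*√3)*(-1 + 2*I*√3)/(2 + I*√3) + 45)² = (I*√3*(-1 + 2*I*√3)/(2 + I*√3) + 45)² = (45 + I*√3*(-1 + 2*I*√3)/(2 + I*√3))²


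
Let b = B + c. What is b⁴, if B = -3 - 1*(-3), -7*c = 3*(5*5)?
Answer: 31640625/2401 ≈ 13178.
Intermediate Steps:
c = -75/7 (c = -3*5*5/7 = -3*25/7 = -⅐*75 = -75/7 ≈ -10.714)
B = 0 (B = -3 + 3 = 0)
b = -75/7 (b = 0 - 75/7 = -75/7 ≈ -10.714)
b⁴ = (-75/7)⁴ = 31640625/2401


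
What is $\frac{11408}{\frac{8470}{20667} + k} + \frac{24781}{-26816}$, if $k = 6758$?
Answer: $\frac{15549308735}{20356266944} \approx 0.76386$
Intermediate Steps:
$\frac{11408}{\frac{8470}{20667} + k} + \frac{24781}{-26816} = \frac{11408}{\frac{8470}{20667} + 6758} + \frac{24781}{-26816} = \frac{11408}{8470 \cdot \frac{1}{20667} + 6758} + 24781 \left(- \frac{1}{26816}\right) = \frac{11408}{\frac{8470}{20667} + 6758} - \frac{24781}{26816} = \frac{11408}{\frac{139676056}{20667}} - \frac{24781}{26816} = 11408 \cdot \frac{20667}{139676056} - \frac{24781}{26816} = \frac{1281354}{759109} - \frac{24781}{26816} = \frac{15549308735}{20356266944}$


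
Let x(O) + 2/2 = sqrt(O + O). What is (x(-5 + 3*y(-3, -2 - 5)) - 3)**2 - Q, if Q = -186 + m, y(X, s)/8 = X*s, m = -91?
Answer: 1291 - 8*sqrt(998) ≈ 1038.3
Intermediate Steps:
y(X, s) = 8*X*s (y(X, s) = 8*(X*s) = 8*X*s)
x(O) = -1 + sqrt(2)*sqrt(O) (x(O) = -1 + sqrt(O + O) = -1 + sqrt(2*O) = -1 + sqrt(2)*sqrt(O))
Q = -277 (Q = -186 - 91 = -277)
(x(-5 + 3*y(-3, -2 - 5)) - 3)**2 - Q = ((-1 + sqrt(2)*sqrt(-5 + 3*(8*(-3)*(-2 - 5)))) - 3)**2 - 1*(-277) = ((-1 + sqrt(2)*sqrt(-5 + 3*(8*(-3)*(-7)))) - 3)**2 + 277 = ((-1 + sqrt(2)*sqrt(-5 + 3*168)) - 3)**2 + 277 = ((-1 + sqrt(2)*sqrt(-5 + 504)) - 3)**2 + 277 = ((-1 + sqrt(2)*sqrt(499)) - 3)**2 + 277 = ((-1 + sqrt(998)) - 3)**2 + 277 = (-4 + sqrt(998))**2 + 277 = 277 + (-4 + sqrt(998))**2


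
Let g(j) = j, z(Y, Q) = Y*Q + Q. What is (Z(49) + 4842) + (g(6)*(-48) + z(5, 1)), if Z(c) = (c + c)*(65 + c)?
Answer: 15732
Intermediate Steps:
z(Y, Q) = Q + Q*Y (z(Y, Q) = Q*Y + Q = Q + Q*Y)
Z(c) = 2*c*(65 + c) (Z(c) = (2*c)*(65 + c) = 2*c*(65 + c))
(Z(49) + 4842) + (g(6)*(-48) + z(5, 1)) = (2*49*(65 + 49) + 4842) + (6*(-48) + 1*(1 + 5)) = (2*49*114 + 4842) + (-288 + 1*6) = (11172 + 4842) + (-288 + 6) = 16014 - 282 = 15732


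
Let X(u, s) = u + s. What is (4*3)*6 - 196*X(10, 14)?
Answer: -4632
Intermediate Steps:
X(u, s) = s + u
(4*3)*6 - 196*X(10, 14) = (4*3)*6 - 196*(14 + 10) = 12*6 - 196*24 = 72 - 4704 = -4632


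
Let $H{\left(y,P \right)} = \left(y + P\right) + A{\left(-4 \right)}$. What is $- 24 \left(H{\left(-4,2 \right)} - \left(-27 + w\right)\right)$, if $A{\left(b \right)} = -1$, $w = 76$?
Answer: $1248$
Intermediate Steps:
$H{\left(y,P \right)} = -1 + P + y$ ($H{\left(y,P \right)} = \left(y + P\right) - 1 = \left(P + y\right) - 1 = -1 + P + y$)
$- 24 \left(H{\left(-4,2 \right)} - \left(-27 + w\right)\right) = - 24 \left(\left(-1 + 2 - 4\right) + \left(27 - 76\right)\right) = - 24 \left(-3 + \left(27 - 76\right)\right) = - 24 \left(-3 - 49\right) = \left(-24\right) \left(-52\right) = 1248$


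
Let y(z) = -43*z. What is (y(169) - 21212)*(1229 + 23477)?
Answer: -703602174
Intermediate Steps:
(y(169) - 21212)*(1229 + 23477) = (-43*169 - 21212)*(1229 + 23477) = (-7267 - 21212)*24706 = -28479*24706 = -703602174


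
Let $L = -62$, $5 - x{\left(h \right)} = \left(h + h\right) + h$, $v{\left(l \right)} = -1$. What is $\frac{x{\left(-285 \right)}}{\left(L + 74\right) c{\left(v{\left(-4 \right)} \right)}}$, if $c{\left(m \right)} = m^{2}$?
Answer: $\frac{215}{3} \approx 71.667$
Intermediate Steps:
$x{\left(h \right)} = 5 - 3 h$ ($x{\left(h \right)} = 5 - \left(\left(h + h\right) + h\right) = 5 - \left(2 h + h\right) = 5 - 3 h$)
$\frac{x{\left(-285 \right)}}{\left(L + 74\right) c{\left(v{\left(-4 \right)} \right)}} = \frac{5 - -855}{\left(-62 + 74\right) \left(-1\right)^{2}} = \frac{5 + 855}{12 \cdot 1} = \frac{860}{12} = 860 \cdot \frac{1}{12} = \frac{215}{3}$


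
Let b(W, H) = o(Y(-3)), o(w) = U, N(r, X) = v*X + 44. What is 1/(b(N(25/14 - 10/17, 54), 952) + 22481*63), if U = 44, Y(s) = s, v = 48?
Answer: 1/1416347 ≈ 7.0604e-7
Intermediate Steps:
N(r, X) = 44 + 48*X (N(r, X) = 48*X + 44 = 44 + 48*X)
o(w) = 44
b(W, H) = 44
1/(b(N(25/14 - 10/17, 54), 952) + 22481*63) = 1/(44 + 22481*63) = 1/(44 + 1416303) = 1/1416347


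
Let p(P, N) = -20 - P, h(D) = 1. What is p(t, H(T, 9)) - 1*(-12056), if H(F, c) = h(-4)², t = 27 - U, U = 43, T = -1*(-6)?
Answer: 12052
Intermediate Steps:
T = 6
t = -16 (t = 27 - 1*43 = 27 - 43 = -16)
H(F, c) = 1 (H(F, c) = 1² = 1)
p(t, H(T, 9)) - 1*(-12056) = (-20 - 1*(-16)) - 1*(-12056) = (-20 + 16) + 12056 = -4 + 12056 = 12052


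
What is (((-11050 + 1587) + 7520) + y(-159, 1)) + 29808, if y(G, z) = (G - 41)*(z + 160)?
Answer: -4335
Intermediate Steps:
y(G, z) = (-41 + G)*(160 + z)
(((-11050 + 1587) + 7520) + y(-159, 1)) + 29808 = (((-11050 + 1587) + 7520) + (-6560 - 41*1 + 160*(-159) - 159*1)) + 29808 = ((-9463 + 7520) + (-6560 - 41 - 25440 - 159)) + 29808 = (-1943 - 32200) + 29808 = -34143 + 29808 = -4335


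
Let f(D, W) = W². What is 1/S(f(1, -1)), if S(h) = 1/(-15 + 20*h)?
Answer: 5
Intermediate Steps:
1/S(f(1, -1)) = 1/(1/(5*(-3 + 4*(-1)²))) = 1/(1/(5*(-3 + 4*1))) = 1/(1/(5*(-3 + 4))) = 1/((⅕)/1) = 1/((⅕)*1) = 1/(⅕) = 5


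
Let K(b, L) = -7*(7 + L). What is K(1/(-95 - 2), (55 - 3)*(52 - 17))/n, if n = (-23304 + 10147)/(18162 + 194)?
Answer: 234754884/13157 ≈ 17843.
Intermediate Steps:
K(b, L) = -49 - 7*L
n = -13157/18356 ≈ -0.71677
K(1/(-95 - 2), (55 - 3)*(52 - 17))/n = (-49 - 7*(55 - 3)*(52 - 17))/(-13157/18356) = (-49 - 364*35)*(-18356/13157) = (-49 - 7*1820)*(-18356/13157) = (-49 - 12740)*(-18356/13157) = -12789*(-18356/13157) = 234754884/13157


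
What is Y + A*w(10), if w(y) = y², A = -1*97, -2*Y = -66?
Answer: -9667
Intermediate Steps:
Y = 33 (Y = -½*(-66) = 33)
A = -97
Y + A*w(10) = 33 - 97*10² = 33 - 97*100 = 33 - 9700 = -9667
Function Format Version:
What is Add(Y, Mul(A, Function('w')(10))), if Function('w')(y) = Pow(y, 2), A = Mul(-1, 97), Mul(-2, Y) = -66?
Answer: -9667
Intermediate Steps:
Y = 33 (Y = Mul(Rational(-1, 2), -66) = 33)
A = -97
Add(Y, Mul(A, Function('w')(10))) = Add(33, Mul(-97, Pow(10, 2))) = Add(33, Mul(-97, 100)) = Add(33, -9700) = -9667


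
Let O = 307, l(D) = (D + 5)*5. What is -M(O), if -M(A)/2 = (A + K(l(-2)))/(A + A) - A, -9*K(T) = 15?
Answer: -564578/921 ≈ -613.01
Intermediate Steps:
l(D) = 25 + 5*D (l(D) = (5 + D)*5 = 25 + 5*D)
K(T) = -5/3 (K(T) = -⅑*15 = -5/3)
M(A) = 2*A - (-5/3 + A)/A (M(A) = -2*((A - 5/3)/(A + A) - A) = -2*((-5/3 + A)/((2*A)) - A) = -2*((-5/3 + A)*(1/(2*A)) - A) = -2*((-5/3 + A)/(2*A) - A) = -2*(-A + (-5/3 + A)/(2*A)) = 2*A - (-5/3 + A)/A)
-M(O) = -(-1 + 2*307 + (5/3)/307) = -(-1 + 614 + (5/3)*(1/307)) = -(-1 + 614 + 5/921) = -1*564578/921 = -564578/921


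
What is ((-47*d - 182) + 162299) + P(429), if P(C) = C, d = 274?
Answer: 149668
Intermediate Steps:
((-47*d - 182) + 162299) + P(429) = ((-47*274 - 182) + 162299) + 429 = ((-12878 - 182) + 162299) + 429 = (-13060 + 162299) + 429 = 149239 + 429 = 149668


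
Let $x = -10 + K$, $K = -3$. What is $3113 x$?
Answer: $-40469$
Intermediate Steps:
$x = -13$ ($x = -10 - 3 = -13$)
$3113 x = 3113 \left(-13\right) = -40469$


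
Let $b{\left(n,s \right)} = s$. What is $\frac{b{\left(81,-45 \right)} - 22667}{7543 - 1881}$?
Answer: $- \frac{11356}{2831} \approx -4.0113$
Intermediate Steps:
$\frac{b{\left(81,-45 \right)} - 22667}{7543 - 1881} = \frac{-45 - 22667}{7543 - 1881} = \frac{-45 - 22667}{5662} = \left(-45 - 22667\right) \frac{1}{5662} = \left(-22712\right) \frac{1}{5662} = - \frac{11356}{2831}$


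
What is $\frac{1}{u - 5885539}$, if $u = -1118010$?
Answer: $- \frac{1}{7003549} \approx -1.4278 \cdot 10^{-7}$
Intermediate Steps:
$\frac{1}{u - 5885539} = \frac{1}{-1118010 - 5885539} = \frac{1}{-7003549} = - \frac{1}{7003549}$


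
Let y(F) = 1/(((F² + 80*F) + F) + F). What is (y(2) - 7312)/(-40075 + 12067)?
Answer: 1228415/4705344 ≈ 0.26107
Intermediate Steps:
y(F) = 1/(F² + 82*F) (y(F) = 1/((F² + 81*F) + F) = 1/(F² + 82*F))
(y(2) - 7312)/(-40075 + 12067) = (1/(2*(82 + 2)) - 7312)/(-40075 + 12067) = ((½)/84 - 7312)/(-28008) = ((½)*(1/84) - 7312)*(-1/28008) = (1/168 - 7312)*(-1/28008) = -1228415/168*(-1/28008) = 1228415/4705344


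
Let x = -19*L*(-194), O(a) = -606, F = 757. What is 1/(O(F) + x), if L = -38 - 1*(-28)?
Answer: -1/37466 ≈ -2.6691e-5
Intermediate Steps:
L = -10 (L = -38 + 28 = -10)
x = -36860 (x = -19*(-10)*(-194) = 190*(-194) = -36860)
1/(O(F) + x) = 1/(-606 - 36860) = 1/(-37466) = -1/37466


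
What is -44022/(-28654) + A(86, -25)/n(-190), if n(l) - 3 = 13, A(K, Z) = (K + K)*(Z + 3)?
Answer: -6732649/28654 ≈ -234.96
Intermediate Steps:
A(K, Z) = 2*K*(3 + Z) (A(K, Z) = (2*K)*(3 + Z) = 2*K*(3 + Z))
n(l) = 16 (n(l) = 3 + 13 = 16)
-44022/(-28654) + A(86, -25)/n(-190) = -44022/(-28654) + (2*86*(3 - 25))/16 = -44022*(-1/28654) + (2*86*(-22))*(1/16) = 22011/14327 - 3784*1/16 = 22011/14327 - 473/2 = -6732649/28654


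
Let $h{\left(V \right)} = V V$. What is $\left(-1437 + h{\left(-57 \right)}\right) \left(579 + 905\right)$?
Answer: $2689008$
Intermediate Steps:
$h{\left(V \right)} = V^{2}$
$\left(-1437 + h{\left(-57 \right)}\right) \left(579 + 905\right) = \left(-1437 + \left(-57\right)^{2}\right) \left(579 + 905\right) = \left(-1437 + 3249\right) 1484 = 1812 \cdot 1484 = 2689008$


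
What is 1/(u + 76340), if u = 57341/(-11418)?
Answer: 11418/871592779 ≈ 1.3100e-5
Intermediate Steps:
u = -57341/11418 (u = 57341*(-1/11418) = -57341/11418 ≈ -5.0220)
1/(u + 76340) = 1/(-57341/11418 + 76340) = 1/(871592779/11418) = 11418/871592779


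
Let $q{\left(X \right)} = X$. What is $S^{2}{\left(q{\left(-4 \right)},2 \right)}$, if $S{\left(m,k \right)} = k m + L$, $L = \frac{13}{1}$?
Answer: $25$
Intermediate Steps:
$L = 13$ ($L = 13 \cdot 1 = 13$)
$S{\left(m,k \right)} = 13 + k m$ ($S{\left(m,k \right)} = k m + 13 = 13 + k m$)
$S^{2}{\left(q{\left(-4 \right)},2 \right)} = \left(13 + 2 \left(-4\right)\right)^{2} = \left(13 - 8\right)^{2} = 5^{2} = 25$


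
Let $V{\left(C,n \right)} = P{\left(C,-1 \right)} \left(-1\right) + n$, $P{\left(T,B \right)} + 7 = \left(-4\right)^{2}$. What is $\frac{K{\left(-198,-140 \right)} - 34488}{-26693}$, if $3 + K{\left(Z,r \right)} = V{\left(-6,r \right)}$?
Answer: $\frac{34640}{26693} \approx 1.2977$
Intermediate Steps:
$P{\left(T,B \right)} = 9$ ($P{\left(T,B \right)} = -7 + \left(-4\right)^{2} = -7 + 16 = 9$)
$V{\left(C,n \right)} = -9 + n$ ($V{\left(C,n \right)} = 9 \left(-1\right) + n = -9 + n$)
$K{\left(Z,r \right)} = -12 + r$ ($K{\left(Z,r \right)} = -3 + \left(-9 + r\right) = -12 + r$)
$\frac{K{\left(-198,-140 \right)} - 34488}{-26693} = \frac{\left(-12 - 140\right) - 34488}{-26693} = \left(-152 - 34488\right) \left(- \frac{1}{26693}\right) = \left(-34640\right) \left(- \frac{1}{26693}\right) = \frac{34640}{26693}$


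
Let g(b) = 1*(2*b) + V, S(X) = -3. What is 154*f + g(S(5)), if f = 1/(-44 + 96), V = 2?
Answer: -27/26 ≈ -1.0385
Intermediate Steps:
g(b) = 2 + 2*b (g(b) = 1*(2*b) + 2 = 2*b + 2 = 2 + 2*b)
f = 1/52 ≈ 0.019231
154*f + g(S(5)) = 154*(1/52) + (2 + 2*(-3)) = 77/26 + (2 - 6) = 77/26 - 4 = -27/26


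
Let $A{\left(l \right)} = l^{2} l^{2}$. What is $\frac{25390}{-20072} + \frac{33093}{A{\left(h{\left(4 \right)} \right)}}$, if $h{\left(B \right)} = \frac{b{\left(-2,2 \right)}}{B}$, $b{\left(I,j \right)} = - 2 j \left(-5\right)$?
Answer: $\frac{324186973}{6272500} \approx 51.684$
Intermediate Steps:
$b{\left(I,j \right)} = 10 j$
$h{\left(B \right)} = \frac{20}{B}$ ($h{\left(B \right)} = \frac{10 \cdot 2}{B} = \frac{20}{B}$)
$A{\left(l \right)} = l^{4}$
$\frac{25390}{-20072} + \frac{33093}{A{\left(h{\left(4 \right)} \right)}} = \frac{25390}{-20072} + \frac{33093}{\left(\frac{20}{4}\right)^{4}} = 25390 \left(- \frac{1}{20072}\right) + \frac{33093}{\left(20 \cdot \frac{1}{4}\right)^{4}} = - \frac{12695}{10036} + \frac{33093}{5^{4}} = - \frac{12695}{10036} + \frac{33093}{625} = \frac{324186973}{6272500}$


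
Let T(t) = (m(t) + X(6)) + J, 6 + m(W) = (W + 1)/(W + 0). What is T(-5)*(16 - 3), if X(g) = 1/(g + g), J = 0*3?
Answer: -3991/60 ≈ -66.517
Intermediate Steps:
m(W) = -6 + (1 + W)/W (m(W) = -6 + (W + 1)/(W + 0) = -6 + (1 + W)/W)
J = 0
X(g) = 1/(2*g)
T(t) = -59/12 + 1/t (T(t) = ((-5 + 1/t) + (½)/6) + 0 = ((-5 + 1/t) + (½)*(⅙)) + 0 = ((-5 + 1/t) + 1/12) + 0 = (-59/12 + 1/t) + 0 = -59/12 + 1/t)
T(-5)*(16 - 3) = (-59/12 + 1/(-5))*(16 - 3) = (-59/12 - ⅕)*13 = -307/60*13 = -3991/60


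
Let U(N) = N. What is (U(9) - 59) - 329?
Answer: -379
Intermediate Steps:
(U(9) - 59) - 329 = (9 - 59) - 329 = -50 - 329 = -379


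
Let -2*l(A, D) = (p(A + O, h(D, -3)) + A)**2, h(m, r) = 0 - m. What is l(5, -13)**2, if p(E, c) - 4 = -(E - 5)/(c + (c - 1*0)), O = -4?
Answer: 200533921/114244 ≈ 1755.3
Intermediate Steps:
h(m, r) = -m
p(E, c) = 4 - (-5 + E)/(2*c) (p(E, c) = 4 - (E - 5)/(c + (c - 1*0)) = 4 - (-5 + E)/(c + (c + 0)) = 4 - (-5 + E)/(c + c) = 4 - (-5 + E)/(2*c))
l(A, D) = -(A - (9 - A - 8*D)/(2*D))**2/2 (l(A, D) = -((5 - (A - 4) + 8*(-D))/(2*((-D))) + A)**2/2 = -((-1/D)*(5 - (-4 + A) - 8*D)/2 + A)**2/2 = -((-1/D)*(5 + (4 - A) - 8*D)/2 + A)**2/2 = -((-1/D)*(9 - A - 8*D)/2 + A)**2/2 = -(-(9 - A - 8*D)/(2*D) + A)**2/2 = -(A - (9 - A - 8*D)/(2*D))**2/2)
l(5, -13)**2 = (-1/8*(-9 + 5 + 8*(-13) + 2*5*(-13))**2/(-13)**2)**2 = (-1/8*1/169*(-9 + 5 - 104 - 130)**2)**2 = (-1/8*1/169*(-238)**2)**2 = (-1/8*1/169*56644)**2 = (-14161/338)**2 = 200533921/114244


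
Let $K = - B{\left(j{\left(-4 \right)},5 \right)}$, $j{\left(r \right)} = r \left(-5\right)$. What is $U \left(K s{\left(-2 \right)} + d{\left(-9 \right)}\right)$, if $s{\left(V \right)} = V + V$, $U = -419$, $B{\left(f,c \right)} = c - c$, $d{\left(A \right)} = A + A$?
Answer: $7542$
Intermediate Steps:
$d{\left(A \right)} = 2 A$
$j{\left(r \right)} = - 5 r$
$B{\left(f,c \right)} = 0$
$s{\left(V \right)} = 2 V$
$K = 0$ ($K = \left(-1\right) 0 = 0$)
$U \left(K s{\left(-2 \right)} + d{\left(-9 \right)}\right) = - 419 \left(0 \cdot 2 \left(-2\right) + 2 \left(-9\right)\right) = - 419 \left(0 \left(-4\right) - 18\right) = - 419 \left(0 - 18\right) = \left(-419\right) \left(-18\right) = 7542$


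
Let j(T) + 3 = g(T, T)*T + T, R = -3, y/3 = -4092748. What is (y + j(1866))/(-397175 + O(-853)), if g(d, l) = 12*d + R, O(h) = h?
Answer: -9833831/132676 ≈ -74.119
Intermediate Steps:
y = -12278244 (y = 3*(-4092748) = -12278244)
g(d, l) = -3 + 12*d (g(d, l) = 12*d - 3 = -3 + 12*d)
j(T) = -3 + T + T*(-3 + 12*T) (j(T) = -3 + ((-3 + 12*T)*T + T) = -3 + (T*(-3 + 12*T) + T) = -3 + (T + T*(-3 + 12*T)) = -3 + T + T*(-3 + 12*T))
(y + j(1866))/(-397175 + O(-853)) = (-12278244 + (-3 - 2*1866 + 12*1866²))/(-397175 - 853) = (-12278244 + (-3 - 3732 + 12*3481956))/(-398028) = (-12278244 + (-3 - 3732 + 41783472))*(-1/398028) = (-12278244 + 41779737)*(-1/398028) = 29501493*(-1/398028) = -9833831/132676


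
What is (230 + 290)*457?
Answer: 237640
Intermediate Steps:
(230 + 290)*457 = 520*457 = 237640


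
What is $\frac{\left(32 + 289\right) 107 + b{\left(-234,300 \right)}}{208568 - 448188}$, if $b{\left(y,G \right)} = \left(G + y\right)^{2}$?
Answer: $- \frac{38703}{239620} \approx -0.16152$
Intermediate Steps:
$\frac{\left(32 + 289\right) 107 + b{\left(-234,300 \right)}}{208568 - 448188} = \frac{\left(32 + 289\right) 107 + \left(300 - 234\right)^{2}}{208568 - 448188} = \frac{321 \cdot 107 + 66^{2}}{-239620} = \left(34347 + 4356\right) \left(- \frac{1}{239620}\right) = 38703 \left(- \frac{1}{239620}\right) = - \frac{38703}{239620}$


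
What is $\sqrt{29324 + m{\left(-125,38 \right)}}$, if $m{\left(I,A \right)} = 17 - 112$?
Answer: $\sqrt{29229} \approx 170.96$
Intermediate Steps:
$m{\left(I,A \right)} = -95$ ($m{\left(I,A \right)} = 17 - 112 = -95$)
$\sqrt{29324 + m{\left(-125,38 \right)}} = \sqrt{29324 - 95} = \sqrt{29229}$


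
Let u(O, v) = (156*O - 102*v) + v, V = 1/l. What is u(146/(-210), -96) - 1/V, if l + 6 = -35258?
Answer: 1569804/35 ≈ 44852.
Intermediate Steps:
l = -35264 (l = -6 - 35258 = -35264)
V = -1/35264 (V = 1/(-35264) = -1/35264 ≈ -2.8358e-5)
u(O, v) = -101*v + 156*O (u(O, v) = (-102*v + 156*O) + v = -101*v + 156*O)
u(146/(-210), -96) - 1/V = (-101*(-96) + 156*(146/(-210))) - 1/(-1/35264) = (9696 + 156*(146*(-1/210))) - 1*(-35264) = (9696 + 156*(-73/105)) + 35264 = (9696 - 3796/35) + 35264 = 335564/35 + 35264 = 1569804/35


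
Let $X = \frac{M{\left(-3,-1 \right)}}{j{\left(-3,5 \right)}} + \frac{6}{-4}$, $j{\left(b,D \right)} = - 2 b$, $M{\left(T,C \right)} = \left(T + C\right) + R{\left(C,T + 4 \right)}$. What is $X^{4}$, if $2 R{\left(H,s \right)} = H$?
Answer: $\frac{6561}{256} \approx 25.629$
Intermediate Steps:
$R{\left(H,s \right)} = \frac{H}{2}$
$M{\left(T,C \right)} = T + \frac{3 C}{2}$ ($M{\left(T,C \right)} = \left(T + C\right) + \frac{C}{2} = \left(C + T\right) + \frac{C}{2} = T + \frac{3 C}{2}$)
$X = - \frac{9}{4}$ ($X = \frac{-3 + \frac{3}{2} \left(-1\right)}{\left(-2\right) \left(-3\right)} + \frac{6}{-4} = \frac{-3 - \frac{3}{2}}{6} + 6 \left(- \frac{1}{4}\right) = \left(- \frac{9}{2}\right) \frac{1}{6} - \frac{3}{2} = - \frac{3}{4} - \frac{3}{2} = - \frac{9}{4} \approx -2.25$)
$X^{4} = \left(- \frac{9}{4}\right)^{4} = \frac{6561}{256}$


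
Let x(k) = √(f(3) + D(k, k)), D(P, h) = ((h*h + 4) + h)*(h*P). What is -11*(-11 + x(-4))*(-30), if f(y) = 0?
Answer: 1650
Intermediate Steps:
D(P, h) = P*h*(4 + h + h²) (D(P, h) = ((h² + 4) + h)*(P*h) = ((4 + h²) + h)*(P*h) = (4 + h + h²)*(P*h) = P*h*(4 + h + h²))
x(k) = √(k²*(4 + k + k²)) (x(k) = √(0 + k*k*(4 + k + k²)) = √(0 + k²*(4 + k + k²)) = √(k²*(4 + k + k²)))
-11*(-11 + x(-4))*(-30) = -11*(-11 + √((-4)²*(4 - 4 + (-4)²)))*(-30) = -11*(-11 + √(16*(4 - 4 + 16)))*(-30) = -11*(-11 + √(16*16))*(-30) = -11*(-11 + √256)*(-30) = -11*(-11 + 16)*(-30) = -11*5*(-30) = -55*(-30) = 1650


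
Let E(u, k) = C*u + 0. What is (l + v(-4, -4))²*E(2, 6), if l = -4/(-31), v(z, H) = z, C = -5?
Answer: -144000/961 ≈ -149.84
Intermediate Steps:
E(u, k) = -5*u (E(u, k) = -5*u + 0 = -5*u)
l = 4/31 (l = -4*(-1/31) = 4/31 ≈ 0.12903)
(l + v(-4, -4))²*E(2, 6) = (4/31 - 4)²*(-5*2) = (-120/31)²*(-10) = (14400/961)*(-10) = -144000/961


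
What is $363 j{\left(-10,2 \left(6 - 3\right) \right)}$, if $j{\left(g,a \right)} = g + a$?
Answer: $-1452$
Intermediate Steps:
$j{\left(g,a \right)} = a + g$
$363 j{\left(-10,2 \left(6 - 3\right) \right)} = 363 \left(2 \left(6 - 3\right) - 10\right) = 363 \left(2 \cdot 3 - 10\right) = 363 \left(6 - 10\right) = 363 \left(-4\right) = -1452$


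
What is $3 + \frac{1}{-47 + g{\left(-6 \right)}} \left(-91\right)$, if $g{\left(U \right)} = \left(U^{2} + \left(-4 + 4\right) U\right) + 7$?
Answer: $\frac{103}{4} \approx 25.75$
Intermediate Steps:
$g{\left(U \right)} = 7 + U^{2}$ ($g{\left(U \right)} = \left(U^{2} + 0 U\right) + 7 = \left(U^{2} + 0\right) + 7 = U^{2} + 7 = 7 + U^{2}$)
$3 + \frac{1}{-47 + g{\left(-6 \right)}} \left(-91\right) = 3 + \frac{1}{-47 + \left(7 + \left(-6\right)^{2}\right)} \left(-91\right) = 3 + \frac{1}{-47 + \left(7 + 36\right)} \left(-91\right) = 3 + \frac{1}{-47 + 43} \left(-91\right) = 3 + \frac{1}{-4} \left(-91\right) = 3 - - \frac{91}{4} = 3 + \frac{91}{4} = \frac{103}{4}$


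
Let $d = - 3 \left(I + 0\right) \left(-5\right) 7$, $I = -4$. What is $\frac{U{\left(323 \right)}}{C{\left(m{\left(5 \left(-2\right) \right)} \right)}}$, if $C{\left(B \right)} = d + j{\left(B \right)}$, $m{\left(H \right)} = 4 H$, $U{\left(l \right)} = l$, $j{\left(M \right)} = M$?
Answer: $- \frac{323}{460} \approx -0.70217$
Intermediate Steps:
$d = -420$ ($d = - 3 \left(-4 + 0\right) \left(-5\right) 7 = \left(-3\right) \left(-4\right) \left(-5\right) 7 = 12 \left(-5\right) 7 = \left(-60\right) 7 = -420$)
$C{\left(B \right)} = -420 + B$
$\frac{U{\left(323 \right)}}{C{\left(m{\left(5 \left(-2\right) \right)} \right)}} = \frac{323}{-420 + 4 \cdot 5 \left(-2\right)} = \frac{323}{-420 + 4 \left(-10\right)} = \frac{323}{-420 - 40} = \frac{323}{-460} = 323 \left(- \frac{1}{460}\right) = - \frac{323}{460}$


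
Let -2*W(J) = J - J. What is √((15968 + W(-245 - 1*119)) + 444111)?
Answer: √460079 ≈ 678.29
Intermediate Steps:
W(J) = 0 (W(J) = -(J - J)/2 = -½*0 = 0)
√((15968 + W(-245 - 1*119)) + 444111) = √((15968 + 0) + 444111) = √(15968 + 444111) = √460079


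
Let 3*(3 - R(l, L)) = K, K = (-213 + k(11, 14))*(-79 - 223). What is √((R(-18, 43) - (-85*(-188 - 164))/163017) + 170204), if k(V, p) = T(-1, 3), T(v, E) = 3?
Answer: √440153601991747/54339 ≈ 386.09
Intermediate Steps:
k(V, p) = 3
K = 63420 (K = (-213 + 3)*(-79 - 223) = -210*(-302) = 63420)
R(l, L) = -21137 (R(l, L) = 3 - ⅓*63420 = 3 - 21140 = -21137)
√((R(-18, 43) - (-85*(-188 - 164))/163017) + 170204) = √((-21137 - (-85*(-188 - 164))/163017) + 170204) = √((-21137 - (-85*(-352))/163017) + 170204) = √((-21137 - 29920/163017) + 170204) = √(-3445720249/163017 + 170204) = √(24300425219/163017) = √440153601991747/54339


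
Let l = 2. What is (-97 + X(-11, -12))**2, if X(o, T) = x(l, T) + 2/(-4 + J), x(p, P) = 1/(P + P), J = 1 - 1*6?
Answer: 49042009/5184 ≈ 9460.3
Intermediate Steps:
J = -5 (J = 1 - 6 = -5)
x(p, P) = 1/(2*P)
X(o, T) = -2/9 + 1/(2*T) (X(o, T) = 1/(2*T) + 2/(-4 - 5) = 1/(2*T) + 2/(-9) = 1/(2*T) + 2*(-1/9) = 1/(2*T) - 2/9 = -2/9 + 1/(2*T))
(-97 + X(-11, -12))**2 = (-97 + (1/18)*(9 - 4*(-12))/(-12))**2 = (-97 + (1/18)*(-1/12)*(9 + 48))**2 = (-97 + (1/18)*(-1/12)*57)**2 = (-97 - 19/72)**2 = (-7003/72)**2 = 49042009/5184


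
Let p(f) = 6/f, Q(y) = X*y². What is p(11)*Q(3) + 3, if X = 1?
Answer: 87/11 ≈ 7.9091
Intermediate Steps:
Q(y) = y² (Q(y) = 1*y² = y²)
p(11)*Q(3) + 3 = (6/11)*3² + 3 = (6*(1/11))*9 + 3 = (6/11)*9 + 3 = 54/11 + 3 = 87/11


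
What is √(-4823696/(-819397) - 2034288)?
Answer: 4*I*√85365018142152130/819397 ≈ 1426.3*I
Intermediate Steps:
√(-4823696/(-819397) - 2034288) = √(-4823696*(-1/819397) - 2034288) = √(4823696/819397 - 2034288) = √(-1666884660640/819397) = 4*I*√85365018142152130/819397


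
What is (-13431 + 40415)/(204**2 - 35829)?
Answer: 26984/5787 ≈ 4.6629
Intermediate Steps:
(-13431 + 40415)/(204**2 - 35829) = 26984/(41616 - 35829) = 26984/5787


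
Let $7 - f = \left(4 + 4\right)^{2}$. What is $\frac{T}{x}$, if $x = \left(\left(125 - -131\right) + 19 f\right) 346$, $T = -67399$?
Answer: $\frac{67399}{286142} \approx 0.23554$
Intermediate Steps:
$f = -57$ ($f = 7 - \left(4 + 4\right)^{2} = 7 - 8^{2} = 7 - 64 = -57$)
$x = -286142$ ($x = \left(\left(125 - -131\right) + 19 \left(-57\right)\right) 346 = \left(\left(125 + 131\right) - 1083\right) 346 = \left(256 - 1083\right) 346 = \left(-827\right) 346 = -286142$)
$\frac{T}{x} = - \frac{67399}{-286142} = \left(-67399\right) \left(- \frac{1}{286142}\right) = \frac{67399}{286142}$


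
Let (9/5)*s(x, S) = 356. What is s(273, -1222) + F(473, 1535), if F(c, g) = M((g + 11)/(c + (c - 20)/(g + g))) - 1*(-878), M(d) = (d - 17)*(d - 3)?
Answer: 20358680524075429/18989453420721 ≈ 1072.1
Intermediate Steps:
s(x, S) = 1780/9 (s(x, S) = (5/9)*356 = 1780/9)
M(d) = (-17 + d)*(-3 + d)
F(c, g) = 929 + (11 + g)²/(c + (-20 + c)/(2*g))² - 20*(11 + g)/(c + (-20 + c)/(2*g)) (F(c, g) = (51 + ((g + 11)/(c + (c - 20)/(g + g)))² - 20*(g + 11)/(c + (c - 20)/(g + g))) - 1*(-878) = (51 + ((11 + g)/(c + (-20 + c)/((2*g))))² - 20*(11 + g)/(c + (-20 + c)/((2*g)))) + 878 = (51 + ((11 + g)/(c + (-20 + c)*(1/(2*g))))² - 20*(11 + g)/(c + (-20 + c)*(1/(2*g)))) + 878 = (51 + ((11 + g)/(c + (-20 + c)/(2*g)))² - 20*(11 + g)/(c + (-20 + c)/(2*g))) + 878 = (51 + (11 + g)²/(c + (-20 + c)/(2*g))² - 20*(11 + g)/(c + (-20 + c)/(2*g))) + 878 = 929 + (11 + g)²/(c + (-20 + c)/(2*g))² - 20*(11 + g)/(c + (-20 + c)/(2*g)))
s(273, -1222) + F(473, 1535) = 1780/9 + (929*(-20 + 473 + 2*473*1535)² + 4*1535²*(11 + 1535)² - 40*1535*(11 + 1535)*(-20 + 473 + 2*473*1535))/(-20 + 473 + 2*473*1535)² = 1780/9 + (929*(-20 + 473 + 1452110)² + 4*2356225*1546² - 40*1535*1546*(-20 + 473 + 1452110))/(-20 + 473 + 1452110)² = 1780/9 + (929*1452563² + 4*2356225*2390116 - 40*1535*1546*1452563)/1452563² = 1780/9 + (929*2109939268969 + 22526604288400 - 137883671237200)/2109939268969 = 1780/9 + (1960133580872201 + 22526604288400 - 137883671237200)/2109939268969 = 1780/9 + (1/2109939268969)*1844776513923401 = 1780/9 + 1844776513923401/2109939268969 = 20358680524075429/18989453420721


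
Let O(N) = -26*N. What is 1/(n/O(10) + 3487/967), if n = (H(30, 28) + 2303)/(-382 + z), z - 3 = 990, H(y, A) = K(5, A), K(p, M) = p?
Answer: 38404405/137928246 ≈ 0.27844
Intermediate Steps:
H(y, A) = 5
z = 993 (z = 3 + 990 = 993)
n = 2308/611 (n = (5 + 2303)/(-382 + 993) = 2308/611 ≈ 3.7774)
1/(n/O(10) + 3487/967) = 1/(2308/(611*((-26*10))) + 3487/967) = 1/((2308/611)/(-260) + 3487*(1/967)) = 1/((2308/611)*(-1/260) + 3487/967) = 1/(-577/39715 + 3487/967) = 1/(137928246/38404405) = 38404405/137928246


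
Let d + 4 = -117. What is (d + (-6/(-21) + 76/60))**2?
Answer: 157301764/11025 ≈ 14268.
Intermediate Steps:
d = -121 (d = -4 - 117 = -121)
(d + (-6/(-21) + 76/60))**2 = (-121 + (-6/(-21) + 76/60))**2 = (-121 + (-6*(-1/21) + 76*(1/60)))**2 = (-121 + (2/7 + 19/15))**2 = (-121 + 163/105)**2 = (-12542/105)**2 = 157301764/11025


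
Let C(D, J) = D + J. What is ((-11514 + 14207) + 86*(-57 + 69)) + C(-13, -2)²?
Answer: 3950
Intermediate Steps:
((-11514 + 14207) + 86*(-57 + 69)) + C(-13, -2)² = ((-11514 + 14207) + 86*(-57 + 69)) + (-13 - 2)² = (2693 + 86*12) + (-15)² = (2693 + 1032) + 225 = 3725 + 225 = 3950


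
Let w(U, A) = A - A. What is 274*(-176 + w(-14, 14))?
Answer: -48224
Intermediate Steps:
w(U, A) = 0
274*(-176 + w(-14, 14)) = 274*(-176 + 0) = 274*(-176) = -48224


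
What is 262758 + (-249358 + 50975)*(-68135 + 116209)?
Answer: -9536801584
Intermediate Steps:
262758 + (-249358 + 50975)*(-68135 + 116209) = 262758 - 198383*48074 = 262758 - 9537064342 = -9536801584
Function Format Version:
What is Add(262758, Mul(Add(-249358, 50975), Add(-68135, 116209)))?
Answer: -9536801584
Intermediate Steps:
Add(262758, Mul(Add(-249358, 50975), Add(-68135, 116209))) = Add(262758, Mul(-198383, 48074)) = Add(262758, -9537064342) = -9536801584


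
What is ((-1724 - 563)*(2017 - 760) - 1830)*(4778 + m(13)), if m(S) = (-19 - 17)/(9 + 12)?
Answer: -96175876626/7 ≈ -1.3739e+10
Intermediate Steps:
m(S) = -12/7 (m(S) = -36/21 = -36*1/21 = -12/7)
((-1724 - 563)*(2017 - 760) - 1830)*(4778 + m(13)) = ((-1724 - 563)*(2017 - 760) - 1830)*(4778 - 12/7) = (-2287*1257 - 1830)*(33434/7) = (-2874759 - 1830)*(33434/7) = -2876589*33434/7 = -96175876626/7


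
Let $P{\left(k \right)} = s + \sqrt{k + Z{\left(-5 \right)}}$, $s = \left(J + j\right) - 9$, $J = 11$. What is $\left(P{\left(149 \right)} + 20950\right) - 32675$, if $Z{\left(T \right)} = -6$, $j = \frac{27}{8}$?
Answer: $- \frac{93757}{8} + \sqrt{143} \approx -11708.0$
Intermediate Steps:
$j = \frac{27}{8}$ ($j = 27 \cdot \frac{1}{8} = \frac{27}{8} \approx 3.375$)
$s = \frac{43}{8}$ ($s = \left(11 + \frac{27}{8}\right) - 9 = \frac{115}{8} - 9 = \frac{43}{8} \approx 5.375$)
$P{\left(k \right)} = \frac{43}{8} + \sqrt{-6 + k}$ ($P{\left(k \right)} = \frac{43}{8} + \sqrt{k - 6} = \frac{43}{8} + \sqrt{-6 + k}$)
$\left(P{\left(149 \right)} + 20950\right) - 32675 = \left(\left(\frac{43}{8} + \sqrt{-6 + 149}\right) + 20950\right) - 32675 = \left(\left(\frac{43}{8} + \sqrt{143}\right) + 20950\right) - 32675 = \left(\frac{167643}{8} + \sqrt{143}\right) - 32675 = - \frac{93757}{8} + \sqrt{143}$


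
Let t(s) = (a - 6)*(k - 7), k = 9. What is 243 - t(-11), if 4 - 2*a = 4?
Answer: 255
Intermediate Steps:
a = 0 (a = 2 - 1/2*4 = 2 - 2 = 0)
t(s) = -12 (t(s) = (0 - 6)*(9 - 7) = -6*2 = -12)
243 - t(-11) = 243 - 1*(-12) = 243 + 12 = 255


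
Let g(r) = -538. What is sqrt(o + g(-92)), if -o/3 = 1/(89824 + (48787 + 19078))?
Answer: I*sqrt(1486423557885)/52563 ≈ 23.195*I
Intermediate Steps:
o = -1/52563 (o = -3/(89824 + (48787 + 19078)) = -3/(89824 + 67865) = -3/157689 = -3*1/157689 = -1/52563 ≈ -1.9025e-5)
sqrt(o + g(-92)) = sqrt(-1/52563 - 538) = sqrt(-28278895/52563) = I*sqrt(1486423557885)/52563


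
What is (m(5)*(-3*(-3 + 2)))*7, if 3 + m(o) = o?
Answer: 42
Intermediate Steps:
m(o) = -3 + o
(m(5)*(-3*(-3 + 2)))*7 = ((-3 + 5)*(-3*(-3 + 2)))*7 = (2*(-3*(-1)))*7 = (2*3)*7 = 6*7 = 42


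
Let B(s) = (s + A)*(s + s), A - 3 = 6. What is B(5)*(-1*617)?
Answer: -86380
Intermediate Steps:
A = 9 (A = 3 + 6 = 9)
B(s) = 2*s*(9 + s) (B(s) = (s + 9)*(s + s) = (9 + s)*(2*s) = 2*s*(9 + s))
B(5)*(-1*617) = (2*5*(9 + 5))*(-1*617) = (2*5*14)*(-617) = 140*(-617) = -86380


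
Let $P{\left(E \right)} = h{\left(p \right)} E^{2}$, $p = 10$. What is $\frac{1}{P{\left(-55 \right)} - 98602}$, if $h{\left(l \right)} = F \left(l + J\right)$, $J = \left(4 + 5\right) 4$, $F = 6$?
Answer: $\frac{1}{736298} \approx 1.3581 \cdot 10^{-6}$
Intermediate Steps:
$J = 36$ ($J = 9 \cdot 4 = 36$)
$h{\left(l \right)} = 216 + 6 l$ ($h{\left(l \right)} = 6 \left(l + 36\right) = 6 \left(36 + l\right) = 216 + 6 l$)
$P{\left(E \right)} = 276 E^{2}$ ($P{\left(E \right)} = \left(216 + 6 \cdot 10\right) E^{2} = \left(216 + 60\right) E^{2} = 276 E^{2}$)
$\frac{1}{P{\left(-55 \right)} - 98602} = \frac{1}{276 \left(-55\right)^{2} - 98602} = \frac{1}{276 \cdot 3025 - 98602} = \frac{1}{834900 - 98602} = \frac{1}{736298}$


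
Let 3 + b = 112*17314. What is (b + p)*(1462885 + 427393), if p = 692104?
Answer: 4973829902782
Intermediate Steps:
b = 1939165 (b = -3 + 112*17314 = -3 + 1939168 = 1939165)
(b + p)*(1462885 + 427393) = (1939165 + 692104)*(1462885 + 427393) = 2631269*1890278 = 4973829902782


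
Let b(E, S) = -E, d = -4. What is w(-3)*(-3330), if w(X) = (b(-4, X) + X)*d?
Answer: 13320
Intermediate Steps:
w(X) = -16 - 4*X (w(X) = (-1*(-4) + X)*(-4) = (4 + X)*(-4) = -16 - 4*X)
w(-3)*(-3330) = (-16 - 4*(-3))*(-3330) = (-16 + 12)*(-3330) = -4*(-3330) = 13320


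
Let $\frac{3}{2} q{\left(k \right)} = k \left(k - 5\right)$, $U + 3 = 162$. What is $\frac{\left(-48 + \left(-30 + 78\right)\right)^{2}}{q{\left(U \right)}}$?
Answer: $0$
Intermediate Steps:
$U = 159$ ($U = -3 + 162 = 159$)
$q{\left(k \right)} = \frac{2 k \left(-5 + k\right)}{3}$ ($q{\left(k \right)} = \frac{2 k \left(k - 5\right)}{3} = \frac{2 k \left(-5 + k\right)}{3}$)
$\frac{\left(-48 + \left(-30 + 78\right)\right)^{2}}{q{\left(U \right)}} = \frac{\left(-48 + \left(-30 + 78\right)\right)^{2}}{\frac{2}{3} \cdot 159 \left(-5 + 159\right)} = \frac{\left(-48 + 48\right)^{2}}{\frac{2}{3} \cdot 159 \cdot 154} = \frac{0^{2}}{16324} = 0 \cdot \frac{1}{16324} = 0$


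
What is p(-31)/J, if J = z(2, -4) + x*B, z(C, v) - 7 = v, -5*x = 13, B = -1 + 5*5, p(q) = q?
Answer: 155/297 ≈ 0.52189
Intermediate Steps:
B = 24 (B = -1 + 25 = 24)
x = -13/5 (x = -⅕*13 = -13/5 ≈ -2.6000)
z(C, v) = 7 + v
J = -297/5 (J = (7 - 4) - 13/5*24 = 3 - 312/5 = -297/5 ≈ -59.400)
p(-31)/J = -31/(-297/5) = -31*(-5/297) = 155/297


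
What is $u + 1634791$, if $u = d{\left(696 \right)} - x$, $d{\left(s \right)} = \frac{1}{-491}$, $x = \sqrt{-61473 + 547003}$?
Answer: $\frac{802682380}{491} - \sqrt{485530} \approx 1.6341 \cdot 10^{6}$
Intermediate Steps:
$x = \sqrt{485530} \approx 696.8$
$d{\left(s \right)} = - \frac{1}{491}$
$u = - \frac{1}{491} - \sqrt{485530} \approx -696.8$
$u + 1634791 = \left(- \frac{1}{491} - \sqrt{485530}\right) + 1634791 = \frac{802682380}{491} - \sqrt{485530}$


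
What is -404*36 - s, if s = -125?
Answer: -14419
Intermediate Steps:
-404*36 - s = -404*36 - 1*(-125) = -14544 + 125 = -14419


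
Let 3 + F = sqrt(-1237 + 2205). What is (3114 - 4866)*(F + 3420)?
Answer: -5986584 - 38544*sqrt(2) ≈ -6.0411e+6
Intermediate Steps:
F = -3 + 22*sqrt(2) (F = -3 + sqrt(-1237 + 2205) = -3 + sqrt(968) = -3 + 22*sqrt(2) ≈ 28.113)
(3114 - 4866)*(F + 3420) = (3114 - 4866)*((-3 + 22*sqrt(2)) + 3420) = -1752*(3417 + 22*sqrt(2)) = -5986584 - 38544*sqrt(2)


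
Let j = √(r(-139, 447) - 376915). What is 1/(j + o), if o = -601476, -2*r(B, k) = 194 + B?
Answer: -400984/241182503679 - I*√167530/241182503679 ≈ -1.6626e-6 - 1.6971e-9*I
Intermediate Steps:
r(B, k) = -97 - B/2 (r(B, k) = -(194 + B)/2 = -97 - B/2)
j = 3*I*√167530/2 (j = √((-97 - ½*(-139)) - 376915) = √((-97 + 139/2) - 376915) = √(-55/2 - 376915) = √(-753885/2) = 3*I*√167530/2 ≈ 613.96*I)
1/(j + o) = 1/(3*I*√167530/2 - 601476) = 1/(-601476 + 3*I*√167530/2)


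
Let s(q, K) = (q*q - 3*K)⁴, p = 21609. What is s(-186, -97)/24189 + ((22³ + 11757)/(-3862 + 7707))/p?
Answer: 8205296056842144647716930/133985459223 ≈ 6.1240e+13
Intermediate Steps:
s(q, K) = (q² - 3*K)⁴
s(-186, -97)/24189 + ((22³ + 11757)/(-3862 + 7707))/p = (-1*(-186)² + 3*(-97))⁴/24189 + ((22³ + 11757)/(-3862 + 7707))/21609 = (-1*34596 - 291)⁴*(1/24189) + ((10648 + 11757)/3845)*(1/21609) = (-34596 - 291)⁴*(1/24189) + (22405*(1/3845))*(1/21609) = (-34887)⁴*(1/24189) + (4481/769)*(1/21609) = 1481339150307467361*(1/24189) + 4481/16617321 = 493779716769155787/8063 + 4481/16617321 = 8205296056842144647716930/133985459223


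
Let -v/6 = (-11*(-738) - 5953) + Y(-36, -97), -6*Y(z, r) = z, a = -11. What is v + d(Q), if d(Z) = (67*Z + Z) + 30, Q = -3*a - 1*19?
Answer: -12044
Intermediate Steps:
Y(z, r) = -z/6
Q = 14 (Q = -3*(-11) - 1*19 = 33 - 19 = 14)
v = -13026 (v = -6*((-11*(-738) - 5953) - ⅙*(-36)) = -6*((8118 - 5953) + 6) = -6*(2165 + 6) = -6*2171 = -13026)
d(Z) = 30 + 68*Z (d(Z) = 68*Z + 30 = 30 + 68*Z)
v + d(Q) = -13026 + (30 + 68*14) = -13026 + (30 + 952) = -13026 + 982 = -12044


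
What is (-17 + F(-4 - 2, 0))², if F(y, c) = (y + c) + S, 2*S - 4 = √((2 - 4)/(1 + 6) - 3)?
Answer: (294 - I*√161)²/196 ≈ 440.18 - 38.066*I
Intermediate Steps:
S = 2 + I*√161/14 (S = 2 + √((2 - 4)/(1 + 6) - 3)/2 = 2 + √(-2/7 - 3)/2 = 2 + √(-23/7)/2 = 2 + (I*√161/7)/2 = 2 + I*√161/14 ≈ 2.0 + 0.90633*I)
F(y, c) = 2 + c + y + I*√161/14 (F(y, c) = (y + c) + (2 + I*√161/14) = (c + y) + (2 + I*√161/14) = 2 + c + y + I*√161/14)
(-17 + F(-4 - 2, 0))² = (-17 + (2 + 0 + (-4 - 2) + I*√161/14))² = (-17 + (2 + 0 - 6 + I*√161/14))² = (-17 + (-4 + I*√161/14))² = (-21 + I*√161/14)²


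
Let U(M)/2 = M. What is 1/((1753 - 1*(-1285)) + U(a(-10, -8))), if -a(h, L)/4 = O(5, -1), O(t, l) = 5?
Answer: 1/2998 ≈ 0.00033356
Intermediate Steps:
a(h, L) = -20 (a(h, L) = -4*5 = -20)
U(M) = 2*M
1/((1753 - 1*(-1285)) + U(a(-10, -8))) = 1/((1753 - 1*(-1285)) + 2*(-20)) = 1/((1753 + 1285) - 40) = 1/(3038 - 40) = 1/2998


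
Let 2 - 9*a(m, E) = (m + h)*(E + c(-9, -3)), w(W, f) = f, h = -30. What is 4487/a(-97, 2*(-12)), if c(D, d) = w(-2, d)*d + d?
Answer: -40383/2284 ≈ -17.681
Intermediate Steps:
c(D, d) = d + d² (c(D, d) = d*d + d = d² + d = d + d²)
a(m, E) = 2/9 - (-30 + m)*(6 + E)/9 (a(m, E) = 2/9 - (m - 30)*(E - 3*(1 - 3))/9 = 2/9 - (-30 + m)*(E - 3*(-2))/9 = 2/9 - (-30 + m)*(E + 6)/9 = 2/9 - (-30 + m)*(6 + E)/9)
4487/a(-97, 2*(-12)) = 4487/(182/9 - ⅔*(-97) + 10*(2*(-12))/3 - ⅑*2*(-12)*(-97)) = 4487/(182/9 + 194/3 + (10/3)*(-24) - ⅑*(-24)*(-97)) = 4487/(182/9 + 194/3 - 80 - 776/3) = 4487/(-2284/9) = 4487*(-9/2284) = -40383/2284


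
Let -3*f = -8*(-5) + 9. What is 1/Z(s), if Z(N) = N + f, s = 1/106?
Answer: -318/5191 ≈ -0.061260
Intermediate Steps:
f = -49/3 (f = -(-8*(-5) + 9)/3 = -(40 + 9)/3 = -⅓*49 = -49/3 ≈ -16.333)
s = 1/106 ≈ 0.0094340
Z(N) = -49/3 + N (Z(N) = N - 49/3 = -49/3 + N)
1/Z(s) = 1/(-49/3 + 1/106) = 1/(-5191/318) = -318/5191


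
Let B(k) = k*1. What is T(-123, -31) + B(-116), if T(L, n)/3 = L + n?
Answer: -578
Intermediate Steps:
B(k) = k
T(L, n) = 3*L + 3*n (T(L, n) = 3*(L + n) = 3*L + 3*n)
T(-123, -31) + B(-116) = (3*(-123) + 3*(-31)) - 116 = (-369 - 93) - 116 = -462 - 116 = -578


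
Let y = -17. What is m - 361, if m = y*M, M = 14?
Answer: -599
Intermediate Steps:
m = -238 (m = -17*14 = -238)
m - 361 = -238 - 361 = -599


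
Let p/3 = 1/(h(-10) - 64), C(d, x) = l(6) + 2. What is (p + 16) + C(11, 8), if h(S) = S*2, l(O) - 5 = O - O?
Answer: 643/28 ≈ 22.964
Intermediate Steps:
l(O) = 5 (l(O) = 5 + (O - O) = 5 + 0 = 5)
h(S) = 2*S
C(d, x) = 7 (C(d, x) = 5 + 2 = 7)
p = -1/28 (p = 3/(2*(-10) - 64) = 3/(-20 - 64) = 3/(-84) = 3*(-1/84) = -1/28 ≈ -0.035714)
(p + 16) + C(11, 8) = (-1/28 + 16) + 7 = 447/28 + 7 = 643/28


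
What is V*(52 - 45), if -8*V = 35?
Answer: -245/8 ≈ -30.625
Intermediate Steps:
V = -35/8 (V = -1/8*35 = -35/8 ≈ -4.3750)
V*(52 - 45) = -35*(52 - 45)/8 = -35/8*7 = -245/8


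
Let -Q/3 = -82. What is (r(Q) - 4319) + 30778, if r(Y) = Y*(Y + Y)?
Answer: 147491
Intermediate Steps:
Q = 246 (Q = -3*(-82) = 246)
r(Y) = 2*Y**2 (r(Y) = Y*(2*Y) = 2*Y**2)
(r(Q) - 4319) + 30778 = (2*246**2 - 4319) + 30778 = (2*60516 - 4319) + 30778 = (121032 - 4319) + 30778 = 116713 + 30778 = 147491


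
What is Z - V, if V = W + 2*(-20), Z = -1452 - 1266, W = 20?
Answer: -2698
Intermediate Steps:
Z = -2718
V = -20 (V = 20 + 2*(-20) = 20 - 40 = -20)
Z - V = -2718 - 1*(-20) = -2718 + 20 = -2698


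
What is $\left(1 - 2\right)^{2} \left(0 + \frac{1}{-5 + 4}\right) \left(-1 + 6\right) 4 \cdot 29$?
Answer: $-580$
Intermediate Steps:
$\left(1 - 2\right)^{2} \left(0 + \frac{1}{-5 + 4}\right) \left(-1 + 6\right) 4 \cdot 29 = \left(-1\right)^{2} \left(0 + \frac{1}{-1}\right) 5 \cdot 4 \cdot 29 = 1 \left(0 - 1\right) 5 \cdot 4 \cdot 29 = 1 \left(-1\right) 5 \cdot 4 \cdot 29 = 1 \left(\left(-5\right) 4\right) 29 = 1 \left(-20\right) 29 = \left(-20\right) 29 = -580$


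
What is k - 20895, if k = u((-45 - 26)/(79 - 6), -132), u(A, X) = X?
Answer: -21027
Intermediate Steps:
k = -132
k - 20895 = -132 - 20895 = -21027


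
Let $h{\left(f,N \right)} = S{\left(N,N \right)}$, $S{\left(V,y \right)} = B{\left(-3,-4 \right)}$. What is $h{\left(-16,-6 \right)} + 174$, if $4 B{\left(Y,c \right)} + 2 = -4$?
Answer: $\frac{345}{2} \approx 172.5$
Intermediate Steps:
$B{\left(Y,c \right)} = - \frac{3}{2}$ ($B{\left(Y,c \right)} = - \frac{1}{2} + \frac{1}{4} \left(-4\right) = - \frac{1}{2} - 1 = - \frac{3}{2}$)
$S{\left(V,y \right)} = - \frac{3}{2}$
$h{\left(f,N \right)} = - \frac{3}{2}$
$h{\left(-16,-6 \right)} + 174 = - \frac{3}{2} + 174 = \frac{345}{2}$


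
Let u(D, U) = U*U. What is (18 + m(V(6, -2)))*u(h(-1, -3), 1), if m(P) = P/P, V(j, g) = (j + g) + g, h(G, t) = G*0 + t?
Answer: 19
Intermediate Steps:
h(G, t) = t (h(G, t) = 0 + t = t)
V(j, g) = j + 2*g (V(j, g) = (g + j) + g = j + 2*g)
u(D, U) = U**2
m(P) = 1
(18 + m(V(6, -2)))*u(h(-1, -3), 1) = (18 + 1)*1**2 = 19*1 = 19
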